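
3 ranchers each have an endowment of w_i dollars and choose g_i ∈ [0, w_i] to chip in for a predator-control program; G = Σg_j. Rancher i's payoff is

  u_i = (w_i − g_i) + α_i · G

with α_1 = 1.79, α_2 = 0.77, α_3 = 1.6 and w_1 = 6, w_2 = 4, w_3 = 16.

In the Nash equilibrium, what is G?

∂u_i/∂g_i = α_i − 1, so rancher i contributes w_i if α_i > 1, else 0.
α_i > 1 for i ∈ {1, 3}; NE contributions (6, 0, 16), G = 22.

22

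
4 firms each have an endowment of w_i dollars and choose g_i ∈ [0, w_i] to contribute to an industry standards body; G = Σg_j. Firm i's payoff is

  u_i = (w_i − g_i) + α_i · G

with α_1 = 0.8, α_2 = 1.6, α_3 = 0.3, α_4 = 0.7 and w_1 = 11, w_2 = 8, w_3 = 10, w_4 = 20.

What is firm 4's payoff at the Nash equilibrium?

25.6

∂u_i/∂g_i = α_i − 1, so firm i contributes w_i if α_i > 1, else 0.
α_i > 1 for i ∈ {2}; NE contributions (0, 8, 0, 0), G = 8.
u_4 = (20 − 0) + 0.7·8 = 25.6.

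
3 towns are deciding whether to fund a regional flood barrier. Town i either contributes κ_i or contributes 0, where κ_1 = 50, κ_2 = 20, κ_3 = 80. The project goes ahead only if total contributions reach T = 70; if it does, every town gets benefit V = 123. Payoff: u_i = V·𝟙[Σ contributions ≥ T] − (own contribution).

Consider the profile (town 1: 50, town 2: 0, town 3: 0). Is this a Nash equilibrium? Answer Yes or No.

Total = 50 < 70: not provided.
Town 1 (pledges 50, payoff -50): dropping to 0 → total 0, payoff 0. Profitable deviation.

No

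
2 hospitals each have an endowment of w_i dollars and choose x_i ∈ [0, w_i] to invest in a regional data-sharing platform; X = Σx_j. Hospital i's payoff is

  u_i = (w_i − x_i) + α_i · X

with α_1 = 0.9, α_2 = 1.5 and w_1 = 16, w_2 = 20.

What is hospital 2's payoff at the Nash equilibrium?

30

∂u_i/∂x_i = α_i − 1, so hospital i contributes w_i if α_i > 1, else 0.
α_i > 1 for i ∈ {2}; NE contributions (0, 20), X = 20.
u_2 = (20 − 20) + 1.5·20 = 30.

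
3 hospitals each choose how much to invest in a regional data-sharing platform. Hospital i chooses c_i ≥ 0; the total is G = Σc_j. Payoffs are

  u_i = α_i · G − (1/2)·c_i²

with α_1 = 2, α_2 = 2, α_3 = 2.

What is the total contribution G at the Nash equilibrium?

6

Hospital i's FOC: ∂u_i/∂c_i = α_i − c_i = 0, so c_i* = α_i.
NE contributions = (2, 2, 2); G = 6.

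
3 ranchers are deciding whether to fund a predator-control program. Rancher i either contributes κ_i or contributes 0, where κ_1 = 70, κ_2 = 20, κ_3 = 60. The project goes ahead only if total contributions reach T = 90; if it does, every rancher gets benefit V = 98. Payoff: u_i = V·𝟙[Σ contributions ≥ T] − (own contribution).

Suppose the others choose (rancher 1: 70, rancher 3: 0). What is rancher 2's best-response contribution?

20

Others' total = 70. Contributing 20 brings total to 90 ≥ 90: gain V − κ_2 = 78.
Best response: 20.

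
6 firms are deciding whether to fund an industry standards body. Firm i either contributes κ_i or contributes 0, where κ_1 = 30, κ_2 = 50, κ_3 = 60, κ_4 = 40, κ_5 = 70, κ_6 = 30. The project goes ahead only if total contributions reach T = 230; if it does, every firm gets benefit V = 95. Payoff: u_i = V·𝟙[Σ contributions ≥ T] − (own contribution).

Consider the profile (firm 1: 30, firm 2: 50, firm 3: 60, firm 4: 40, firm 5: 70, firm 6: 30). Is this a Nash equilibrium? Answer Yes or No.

No

Total = 280 ≥ 230: provided.
Firm 1 (pledges 30, payoff 65): dropping to 0 → total 250, payoff 95. Profitable deviation.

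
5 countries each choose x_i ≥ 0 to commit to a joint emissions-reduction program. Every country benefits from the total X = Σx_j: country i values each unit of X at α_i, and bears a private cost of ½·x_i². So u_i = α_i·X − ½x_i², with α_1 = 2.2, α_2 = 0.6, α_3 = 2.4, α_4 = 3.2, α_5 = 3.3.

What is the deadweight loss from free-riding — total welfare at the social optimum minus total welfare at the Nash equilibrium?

Country i's FOC: ∂u_i/∂x_i = α_i − x_i = 0, so x_i* = α_i.
NE contributions = (2.2, 0.6, 2.4, 3.2, 3.3); X = 11.7.
W^NE = (Σα)·X − ½Σα_i² = 11.7² − ½·32.09 = 120.845.
Planner sets x_i = Σα_j = 11.7 for every i, so X^SO = 5·11.7 = 58.5.
W^SO = (Σα)·X^SO − ½·5·(Σα)² = (5/2)·11.7² = 342.225.
Deadweight loss = W^SO − W^NE = 221.38.

221.38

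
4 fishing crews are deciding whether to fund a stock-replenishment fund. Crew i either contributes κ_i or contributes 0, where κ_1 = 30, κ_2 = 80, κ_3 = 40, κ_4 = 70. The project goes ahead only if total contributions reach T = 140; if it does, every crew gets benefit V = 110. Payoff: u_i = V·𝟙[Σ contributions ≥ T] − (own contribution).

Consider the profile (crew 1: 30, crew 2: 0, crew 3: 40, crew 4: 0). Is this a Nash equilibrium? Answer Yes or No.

No

Total = 70 < 140: not provided.
Crew 1 (pledges 30, payoff -30): dropping to 0 → total 40, payoff 0. Profitable deviation.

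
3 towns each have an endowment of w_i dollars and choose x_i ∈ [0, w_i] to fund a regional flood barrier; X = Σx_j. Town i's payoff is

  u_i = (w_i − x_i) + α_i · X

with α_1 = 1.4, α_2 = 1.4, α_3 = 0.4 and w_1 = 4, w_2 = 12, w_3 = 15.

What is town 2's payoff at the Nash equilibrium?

∂u_i/∂x_i = α_i − 1, so town i contributes w_i if α_i > 1, else 0.
α_i > 1 for i ∈ {1, 2}; NE contributions (4, 12, 0), X = 16.
u_2 = (12 − 12) + 1.4·16 = 22.4.

22.4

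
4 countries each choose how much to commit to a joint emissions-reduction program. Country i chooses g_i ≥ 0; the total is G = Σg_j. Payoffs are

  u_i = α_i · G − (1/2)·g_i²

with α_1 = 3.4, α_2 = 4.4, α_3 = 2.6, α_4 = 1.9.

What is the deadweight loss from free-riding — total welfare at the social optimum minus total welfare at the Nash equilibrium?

171.935

Country i's FOC: ∂u_i/∂g_i = α_i − g_i = 0, so g_i* = α_i.
NE contributions = (3.4, 4.4, 2.6, 1.9); G = 12.3.
W^NE = (Σα)·G − ½Σα_i² = 12.3² − ½·41.29 = 130.645.
Planner sets g_i = Σα_j = 12.3 for every i, so G^SO = 4·12.3 = 49.2.
W^SO = (Σα)·G^SO − ½·4·(Σα)² = (4/2)·12.3² = 302.58.
Deadweight loss = W^SO − W^NE = 171.935.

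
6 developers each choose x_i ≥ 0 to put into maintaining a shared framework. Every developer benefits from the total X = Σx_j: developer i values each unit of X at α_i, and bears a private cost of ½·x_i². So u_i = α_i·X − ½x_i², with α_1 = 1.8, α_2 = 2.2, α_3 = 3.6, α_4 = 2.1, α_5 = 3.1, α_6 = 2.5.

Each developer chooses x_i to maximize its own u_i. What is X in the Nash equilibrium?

Developer i's FOC: ∂u_i/∂x_i = α_i − x_i = 0, so x_i* = α_i.
NE contributions = (1.8, 2.2, 3.6, 2.1, 3.1, 2.5); X = 15.3.

15.3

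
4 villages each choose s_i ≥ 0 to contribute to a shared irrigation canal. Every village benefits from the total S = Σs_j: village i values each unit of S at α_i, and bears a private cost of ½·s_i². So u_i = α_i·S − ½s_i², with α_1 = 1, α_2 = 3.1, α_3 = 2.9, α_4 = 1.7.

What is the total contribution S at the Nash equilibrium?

Village i's FOC: ∂u_i/∂s_i = α_i − s_i = 0, so s_i* = α_i.
NE contributions = (1, 3.1, 2.9, 1.7); S = 8.7.

8.7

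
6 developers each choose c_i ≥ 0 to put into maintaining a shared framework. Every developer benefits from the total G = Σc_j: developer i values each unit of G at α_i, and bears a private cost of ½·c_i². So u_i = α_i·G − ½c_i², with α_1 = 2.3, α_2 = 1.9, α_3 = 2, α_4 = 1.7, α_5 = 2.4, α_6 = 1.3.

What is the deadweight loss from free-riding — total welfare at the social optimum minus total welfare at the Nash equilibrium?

Developer i's FOC: ∂u_i/∂c_i = α_i − c_i = 0, so c_i* = α_i.
NE contributions = (2.3, 1.9, 2, 1.7, 2.4, 1.3); G = 11.6.
W^NE = (Σα)·G − ½Σα_i² = 11.6² − ½·23.24 = 122.94.
Planner sets c_i = Σα_j = 11.6 for every i, so G^SO = 6·11.6 = 69.6.
W^SO = (Σα)·G^SO − ½·6·(Σα)² = (6/2)·11.6² = 403.68.
Deadweight loss = W^SO − W^NE = 280.74.

280.74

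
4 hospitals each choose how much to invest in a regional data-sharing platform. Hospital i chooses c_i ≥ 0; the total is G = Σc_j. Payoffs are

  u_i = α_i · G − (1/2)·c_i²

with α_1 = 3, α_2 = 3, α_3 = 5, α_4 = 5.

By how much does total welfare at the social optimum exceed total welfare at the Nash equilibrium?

290

Hospital i's FOC: ∂u_i/∂c_i = α_i − c_i = 0, so c_i* = α_i.
NE contributions = (3, 3, 5, 5); G = 16.
W^NE = (Σα)·G − ½Σα_i² = 16² − ½·68 = 222.
Planner sets c_i = Σα_j = 16 for every i, so G^SO = 4·16 = 64.
W^SO = (Σα)·G^SO − ½·4·(Σα)² = (4/2)·16² = 512.
Deadweight loss = W^SO − W^NE = 290.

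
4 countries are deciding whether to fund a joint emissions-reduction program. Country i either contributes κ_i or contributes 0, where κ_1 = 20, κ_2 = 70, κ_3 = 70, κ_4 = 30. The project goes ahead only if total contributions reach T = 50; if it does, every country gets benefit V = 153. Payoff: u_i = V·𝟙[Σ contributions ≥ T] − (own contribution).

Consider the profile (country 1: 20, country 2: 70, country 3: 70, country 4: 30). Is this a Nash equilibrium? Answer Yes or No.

No

Total = 190 ≥ 50: provided.
Country 1 (pledges 20, payoff 133): dropping to 0 → total 170, payoff 153. Profitable deviation.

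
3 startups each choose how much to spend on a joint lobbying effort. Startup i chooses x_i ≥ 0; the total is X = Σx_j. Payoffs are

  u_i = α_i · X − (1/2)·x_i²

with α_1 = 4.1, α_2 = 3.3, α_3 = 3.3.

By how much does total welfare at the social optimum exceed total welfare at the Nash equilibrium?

Startup i's FOC: ∂u_i/∂x_i = α_i − x_i = 0, so x_i* = α_i.
NE contributions = (4.1, 3.3, 3.3); X = 10.7.
W^NE = (Σα)·X − ½Σα_i² = 10.7² − ½·38.59 = 95.195.
Planner sets x_i = Σα_j = 10.7 for every i, so X^SO = 3·10.7 = 32.1.
W^SO = (Σα)·X^SO − ½·3·(Σα)² = (3/2)·10.7² = 171.735.
Deadweight loss = W^SO − W^NE = 76.54.

76.54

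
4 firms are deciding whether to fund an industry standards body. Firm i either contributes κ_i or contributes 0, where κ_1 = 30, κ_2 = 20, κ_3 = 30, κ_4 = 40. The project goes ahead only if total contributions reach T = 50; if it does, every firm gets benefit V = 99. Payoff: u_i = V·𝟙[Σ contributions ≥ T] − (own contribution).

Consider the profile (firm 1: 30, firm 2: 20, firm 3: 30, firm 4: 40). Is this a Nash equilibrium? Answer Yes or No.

Total = 120 ≥ 50: provided.
Firm 1 (pledges 30, payoff 69): dropping to 0 → total 90, payoff 99. Profitable deviation.

No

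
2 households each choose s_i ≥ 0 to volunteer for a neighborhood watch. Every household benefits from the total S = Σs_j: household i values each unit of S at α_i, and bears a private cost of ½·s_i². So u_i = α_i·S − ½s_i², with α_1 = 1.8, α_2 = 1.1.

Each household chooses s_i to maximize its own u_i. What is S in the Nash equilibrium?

Household i's FOC: ∂u_i/∂s_i = α_i − s_i = 0, so s_i* = α_i.
NE contributions = (1.8, 1.1); S = 2.9.

2.9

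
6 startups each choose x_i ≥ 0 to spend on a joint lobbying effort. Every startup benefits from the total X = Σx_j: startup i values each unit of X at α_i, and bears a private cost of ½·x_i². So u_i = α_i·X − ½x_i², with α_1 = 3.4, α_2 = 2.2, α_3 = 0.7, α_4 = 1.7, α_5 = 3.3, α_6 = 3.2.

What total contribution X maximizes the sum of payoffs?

Planner FOC: ∂(Σu_j)/∂x_i = (Σα_j) − x_i = 0, so x_i^SO = Σα_j = 14.5 for every i; X^SO = 87.

87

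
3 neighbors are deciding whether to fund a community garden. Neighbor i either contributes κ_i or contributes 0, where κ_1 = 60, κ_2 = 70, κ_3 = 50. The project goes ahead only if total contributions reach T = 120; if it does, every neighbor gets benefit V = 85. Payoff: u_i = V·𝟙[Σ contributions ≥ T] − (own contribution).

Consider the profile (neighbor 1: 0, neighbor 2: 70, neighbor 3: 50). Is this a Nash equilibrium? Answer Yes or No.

Total = 120 ≥ 120: provided.
Neighbor 1 (pledges 0, payoff 85): pledging 60 → total 180, payoff 25. No gain.
Neighbor 2 (pledges 70, payoff 15): dropping to 0 → total 50, payoff 0. No gain.
Neighbor 3 (pledges 50, payoff 35): dropping to 0 → total 70, payoff 0. No gain.

Yes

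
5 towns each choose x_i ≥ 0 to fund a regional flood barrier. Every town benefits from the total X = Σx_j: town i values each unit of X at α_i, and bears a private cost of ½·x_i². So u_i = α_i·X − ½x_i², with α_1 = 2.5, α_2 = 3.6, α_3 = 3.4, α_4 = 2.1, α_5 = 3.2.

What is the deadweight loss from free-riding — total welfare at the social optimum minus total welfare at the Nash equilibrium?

Town i's FOC: ∂u_i/∂x_i = α_i − x_i = 0, so x_i* = α_i.
NE contributions = (2.5, 3.6, 3.4, 2.1, 3.2); X = 14.8.
W^NE = (Σα)·X − ½Σα_i² = 14.8² − ½·45.42 = 196.33.
Planner sets x_i = Σα_j = 14.8 for every i, so X^SO = 5·14.8 = 74.
W^SO = (Σα)·X^SO − ½·5·(Σα)² = (5/2)·14.8² = 547.6.
Deadweight loss = W^SO − W^NE = 351.27.

351.27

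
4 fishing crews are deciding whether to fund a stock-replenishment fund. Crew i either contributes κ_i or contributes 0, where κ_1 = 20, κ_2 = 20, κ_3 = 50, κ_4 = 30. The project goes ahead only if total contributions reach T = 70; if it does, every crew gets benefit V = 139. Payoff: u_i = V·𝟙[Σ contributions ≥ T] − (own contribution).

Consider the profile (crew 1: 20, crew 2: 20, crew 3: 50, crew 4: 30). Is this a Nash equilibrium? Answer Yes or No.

No

Total = 120 ≥ 70: provided.
Crew 1 (pledges 20, payoff 119): dropping to 0 → total 100, payoff 139. Profitable deviation.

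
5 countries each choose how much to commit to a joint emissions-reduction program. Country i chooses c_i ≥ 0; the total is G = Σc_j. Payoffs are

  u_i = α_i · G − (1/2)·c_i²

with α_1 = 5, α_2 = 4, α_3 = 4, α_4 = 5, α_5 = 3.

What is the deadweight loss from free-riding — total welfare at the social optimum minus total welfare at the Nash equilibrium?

Country i's FOC: ∂u_i/∂c_i = α_i − c_i = 0, so c_i* = α_i.
NE contributions = (5, 4, 4, 5, 3); G = 21.
W^NE = (Σα)·G − ½Σα_i² = 21² − ½·91 = 395.5.
Planner sets c_i = Σα_j = 21 for every i, so G^SO = 5·21 = 105.
W^SO = (Σα)·G^SO − ½·5·(Σα)² = (5/2)·21² = 1102.5.
Deadweight loss = W^SO − W^NE = 707.

707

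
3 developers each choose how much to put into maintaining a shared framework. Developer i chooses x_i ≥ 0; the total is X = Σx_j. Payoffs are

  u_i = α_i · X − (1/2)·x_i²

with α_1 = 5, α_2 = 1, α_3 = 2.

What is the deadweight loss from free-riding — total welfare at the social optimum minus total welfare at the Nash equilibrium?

47

Developer i's FOC: ∂u_i/∂x_i = α_i − x_i = 0, so x_i* = α_i.
NE contributions = (5, 1, 2); X = 8.
W^NE = (Σα)·X − ½Σα_i² = 8² − ½·30 = 49.
Planner sets x_i = Σα_j = 8 for every i, so X^SO = 3·8 = 24.
W^SO = (Σα)·X^SO − ½·3·(Σα)² = (3/2)·8² = 96.
Deadweight loss = W^SO − W^NE = 47.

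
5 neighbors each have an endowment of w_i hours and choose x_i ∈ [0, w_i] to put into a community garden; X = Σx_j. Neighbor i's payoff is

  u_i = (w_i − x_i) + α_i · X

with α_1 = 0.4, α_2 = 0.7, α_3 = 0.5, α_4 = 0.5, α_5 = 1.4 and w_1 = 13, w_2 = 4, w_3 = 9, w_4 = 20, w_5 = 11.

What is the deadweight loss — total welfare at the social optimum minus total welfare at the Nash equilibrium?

∂u_i/∂x_i = α_i − 1, so neighbor i contributes w_i if α_i > 1, else 0.
α_i > 1 for i ∈ {5}; NE contributions (0, 0, 0, 0, 11), X = 11.
W^NE = Σw_i − X^NE + (Σα_i)·X^NE = 57 + 2.5·11 = 84.5.
Planner: ∂(Σu_j)/∂x_i = Σα_j − 1 = 2.5 > 0, so everyone contributes w_i; X^SO = 57, W^SO = 57 + 2.5·57 = 199.5.
Deadweight loss = 115.

115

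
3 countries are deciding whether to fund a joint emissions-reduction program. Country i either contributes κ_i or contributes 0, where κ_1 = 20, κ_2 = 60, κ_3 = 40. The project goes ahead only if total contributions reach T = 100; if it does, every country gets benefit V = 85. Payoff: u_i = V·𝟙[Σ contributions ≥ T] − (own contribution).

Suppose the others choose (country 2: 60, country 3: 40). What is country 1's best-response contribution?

Others' total = 100 ≥ 100; contributing adds cost 20 for no extra benefit.
Best response: 0.

0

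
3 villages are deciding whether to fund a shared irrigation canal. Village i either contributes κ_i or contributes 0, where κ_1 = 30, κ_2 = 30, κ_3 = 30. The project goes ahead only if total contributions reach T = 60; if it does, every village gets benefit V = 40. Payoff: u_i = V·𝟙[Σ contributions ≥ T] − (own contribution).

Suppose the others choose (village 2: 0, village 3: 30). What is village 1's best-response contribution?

30

Others' total = 30. Contributing 30 brings total to 60 ≥ 60: gain V − κ_1 = 10.
Best response: 30.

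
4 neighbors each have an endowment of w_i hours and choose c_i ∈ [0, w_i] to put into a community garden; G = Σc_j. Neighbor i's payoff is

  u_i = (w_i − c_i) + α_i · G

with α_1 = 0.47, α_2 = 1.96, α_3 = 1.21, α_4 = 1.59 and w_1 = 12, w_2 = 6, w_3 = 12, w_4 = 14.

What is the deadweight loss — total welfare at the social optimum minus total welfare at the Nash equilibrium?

∂u_i/∂c_i = α_i − 1, so neighbor i contributes w_i if α_i > 1, else 0.
α_i > 1 for i ∈ {2, 3, 4}; NE contributions (0, 6, 12, 14), G = 32.
W^NE = Σw_i − G^NE + (Σα_i)·G^NE = 44 + 4.23·32 = 179.36.
Planner: ∂(Σu_j)/∂c_i = Σα_j − 1 = 4.23 > 0, so everyone contributes w_i; G^SO = 44, W^SO = 44 + 4.23·44 = 230.12.
Deadweight loss = 50.76.

50.76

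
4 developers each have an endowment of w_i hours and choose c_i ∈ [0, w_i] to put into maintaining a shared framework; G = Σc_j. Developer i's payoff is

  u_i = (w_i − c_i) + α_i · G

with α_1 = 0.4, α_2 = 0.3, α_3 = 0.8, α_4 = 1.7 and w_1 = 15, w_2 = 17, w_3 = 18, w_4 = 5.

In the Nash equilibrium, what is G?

5

∂u_i/∂c_i = α_i − 1, so developer i contributes w_i if α_i > 1, else 0.
α_i > 1 for i ∈ {4}; NE contributions (0, 0, 0, 5), G = 5.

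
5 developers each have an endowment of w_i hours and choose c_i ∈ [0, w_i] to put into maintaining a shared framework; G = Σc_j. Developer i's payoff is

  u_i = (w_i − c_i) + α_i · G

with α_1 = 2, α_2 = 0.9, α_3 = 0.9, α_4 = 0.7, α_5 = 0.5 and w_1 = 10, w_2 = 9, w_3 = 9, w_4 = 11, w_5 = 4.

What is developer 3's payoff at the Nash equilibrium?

18

∂u_i/∂c_i = α_i − 1, so developer i contributes w_i if α_i > 1, else 0.
α_i > 1 for i ∈ {1}; NE contributions (10, 0, 0, 0, 0), G = 10.
u_3 = (9 − 0) + 0.9·10 = 18.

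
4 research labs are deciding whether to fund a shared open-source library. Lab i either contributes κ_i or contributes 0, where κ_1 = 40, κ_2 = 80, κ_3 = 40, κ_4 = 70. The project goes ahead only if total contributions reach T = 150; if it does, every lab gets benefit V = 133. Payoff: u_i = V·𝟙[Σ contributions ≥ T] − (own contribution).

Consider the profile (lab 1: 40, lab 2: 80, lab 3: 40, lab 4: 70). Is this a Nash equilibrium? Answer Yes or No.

No

Total = 230 ≥ 150: provided.
Lab 1 (pledges 40, payoff 93): dropping to 0 → total 190, payoff 133. Profitable deviation.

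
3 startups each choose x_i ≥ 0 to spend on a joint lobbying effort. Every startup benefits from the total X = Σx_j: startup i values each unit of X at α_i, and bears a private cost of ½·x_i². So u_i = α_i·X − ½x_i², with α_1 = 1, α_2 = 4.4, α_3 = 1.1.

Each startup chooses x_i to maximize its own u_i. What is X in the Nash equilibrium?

6.5

Startup i's FOC: ∂u_i/∂x_i = α_i − x_i = 0, so x_i* = α_i.
NE contributions = (1, 4.4, 1.1); X = 6.5.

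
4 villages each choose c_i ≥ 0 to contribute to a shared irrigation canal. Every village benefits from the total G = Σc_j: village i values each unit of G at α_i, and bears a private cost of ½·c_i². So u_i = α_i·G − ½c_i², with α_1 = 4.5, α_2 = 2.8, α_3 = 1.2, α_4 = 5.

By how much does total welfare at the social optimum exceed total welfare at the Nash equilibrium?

209.515

Village i's FOC: ∂u_i/∂c_i = α_i − c_i = 0, so c_i* = α_i.
NE contributions = (4.5, 2.8, 1.2, 5); G = 13.5.
W^NE = (Σα)·G − ½Σα_i² = 13.5² − ½·54.53 = 154.985.
Planner sets c_i = Σα_j = 13.5 for every i, so G^SO = 4·13.5 = 54.
W^SO = (Σα)·G^SO − ½·4·(Σα)² = (4/2)·13.5² = 364.5.
Deadweight loss = W^SO − W^NE = 209.515.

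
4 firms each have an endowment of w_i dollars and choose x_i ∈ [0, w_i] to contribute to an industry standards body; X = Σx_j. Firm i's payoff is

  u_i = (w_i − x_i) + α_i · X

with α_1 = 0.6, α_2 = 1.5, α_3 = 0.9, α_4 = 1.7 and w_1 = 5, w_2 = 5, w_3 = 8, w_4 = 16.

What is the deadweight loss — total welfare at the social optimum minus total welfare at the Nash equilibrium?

∂u_i/∂x_i = α_i − 1, so firm i contributes w_i if α_i > 1, else 0.
α_i > 1 for i ∈ {2, 4}; NE contributions (0, 5, 0, 16), X = 21.
W^NE = Σw_i − X^NE + (Σα_i)·X^NE = 34 + 3.7·21 = 111.7.
Planner: ∂(Σu_j)/∂x_i = Σα_j − 1 = 3.7 > 0, so everyone contributes w_i; X^SO = 34, W^SO = 34 + 3.7·34 = 159.8.
Deadweight loss = 48.1.

48.1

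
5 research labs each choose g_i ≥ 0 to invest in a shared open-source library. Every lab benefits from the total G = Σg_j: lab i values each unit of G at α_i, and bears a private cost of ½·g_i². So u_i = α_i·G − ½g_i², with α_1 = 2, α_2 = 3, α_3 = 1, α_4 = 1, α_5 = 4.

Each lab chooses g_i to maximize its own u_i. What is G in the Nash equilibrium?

11

Lab i's FOC: ∂u_i/∂g_i = α_i − g_i = 0, so g_i* = α_i.
NE contributions = (2, 3, 1, 1, 4); G = 11.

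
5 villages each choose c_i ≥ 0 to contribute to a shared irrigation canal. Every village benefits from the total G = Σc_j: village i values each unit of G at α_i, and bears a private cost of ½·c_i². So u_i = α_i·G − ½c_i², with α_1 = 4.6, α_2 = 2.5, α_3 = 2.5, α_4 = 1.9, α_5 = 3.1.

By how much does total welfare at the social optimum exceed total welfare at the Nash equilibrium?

343.18

Village i's FOC: ∂u_i/∂c_i = α_i − c_i = 0, so c_i* = α_i.
NE contributions = (4.6, 2.5, 2.5, 1.9, 3.1); G = 14.6.
W^NE = (Σα)·G − ½Σα_i² = 14.6² − ½·46.88 = 189.72.
Planner sets c_i = Σα_j = 14.6 for every i, so G^SO = 5·14.6 = 73.
W^SO = (Σα)·G^SO − ½·5·(Σα)² = (5/2)·14.6² = 532.9.
Deadweight loss = W^SO − W^NE = 343.18.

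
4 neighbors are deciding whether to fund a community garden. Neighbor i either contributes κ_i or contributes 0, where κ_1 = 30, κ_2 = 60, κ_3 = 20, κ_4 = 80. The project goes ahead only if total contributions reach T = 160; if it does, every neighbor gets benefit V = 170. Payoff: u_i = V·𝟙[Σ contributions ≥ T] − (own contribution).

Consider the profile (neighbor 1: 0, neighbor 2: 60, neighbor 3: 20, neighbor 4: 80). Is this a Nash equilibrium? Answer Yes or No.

Total = 160 ≥ 160: provided.
Neighbor 1 (pledges 0, payoff 170): pledging 30 → total 190, payoff 140. No gain.
Neighbor 2 (pledges 60, payoff 110): dropping to 0 → total 100, payoff 0. No gain.
Neighbor 3 (pledges 20, payoff 150): dropping to 0 → total 140, payoff 0. No gain.
Neighbor 4 (pledges 80, payoff 90): dropping to 0 → total 80, payoff 0. No gain.

Yes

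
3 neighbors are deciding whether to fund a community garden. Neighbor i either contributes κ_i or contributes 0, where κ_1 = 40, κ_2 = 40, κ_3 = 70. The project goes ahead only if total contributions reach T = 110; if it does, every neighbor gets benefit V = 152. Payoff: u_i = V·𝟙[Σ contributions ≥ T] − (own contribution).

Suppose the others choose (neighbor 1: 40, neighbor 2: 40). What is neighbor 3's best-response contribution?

Others' total = 80. Contributing 70 brings total to 150 ≥ 110: gain V − κ_3 = 82.
Best response: 70.

70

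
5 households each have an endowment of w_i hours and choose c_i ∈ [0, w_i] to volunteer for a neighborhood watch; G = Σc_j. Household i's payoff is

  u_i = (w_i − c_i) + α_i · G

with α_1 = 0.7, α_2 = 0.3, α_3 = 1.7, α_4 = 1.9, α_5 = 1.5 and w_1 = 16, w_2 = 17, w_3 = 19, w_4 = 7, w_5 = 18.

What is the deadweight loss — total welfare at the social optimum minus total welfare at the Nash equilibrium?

∂u_i/∂c_i = α_i − 1, so household i contributes w_i if α_i > 1, else 0.
α_i > 1 for i ∈ {3, 4, 5}; NE contributions (0, 0, 19, 7, 18), G = 44.
W^NE = Σw_i − G^NE + (Σα_i)·G^NE = 77 + 5.1·44 = 301.4.
Planner: ∂(Σu_j)/∂c_i = Σα_j − 1 = 5.1 > 0, so everyone contributes w_i; G^SO = 77, W^SO = 77 + 5.1·77 = 469.7.
Deadweight loss = 168.3.

168.3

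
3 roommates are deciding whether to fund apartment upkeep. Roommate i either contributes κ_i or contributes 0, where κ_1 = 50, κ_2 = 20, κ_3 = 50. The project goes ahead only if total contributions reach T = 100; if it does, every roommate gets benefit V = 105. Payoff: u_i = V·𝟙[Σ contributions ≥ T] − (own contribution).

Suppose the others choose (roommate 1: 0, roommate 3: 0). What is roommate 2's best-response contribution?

Others' total = 0. Even contributing 20 gives 20 < 100: no benefit either way.
Best response: 0.

0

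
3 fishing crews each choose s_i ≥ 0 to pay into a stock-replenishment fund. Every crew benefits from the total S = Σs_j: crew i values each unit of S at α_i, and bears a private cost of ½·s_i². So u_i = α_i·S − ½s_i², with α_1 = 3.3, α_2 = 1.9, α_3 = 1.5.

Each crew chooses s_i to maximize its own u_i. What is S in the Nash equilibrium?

6.7

Crew i's FOC: ∂u_i/∂s_i = α_i − s_i = 0, so s_i* = α_i.
NE contributions = (3.3, 1.9, 1.5); S = 6.7.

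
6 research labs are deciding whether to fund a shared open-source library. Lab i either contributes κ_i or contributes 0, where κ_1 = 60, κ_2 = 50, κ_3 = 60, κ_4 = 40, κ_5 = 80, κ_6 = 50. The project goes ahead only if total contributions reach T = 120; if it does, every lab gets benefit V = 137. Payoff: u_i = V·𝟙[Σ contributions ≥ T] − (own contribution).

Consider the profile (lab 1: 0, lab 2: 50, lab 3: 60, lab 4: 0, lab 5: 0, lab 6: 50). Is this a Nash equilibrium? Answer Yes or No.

Yes

Total = 160 ≥ 120: provided.
Lab 1 (pledges 0, payoff 137): pledging 60 → total 220, payoff 77. No gain.
Lab 2 (pledges 50, payoff 87): dropping to 0 → total 110, payoff 0. No gain.
Lab 3 (pledges 60, payoff 77): dropping to 0 → total 100, payoff 0. No gain.
Lab 4 (pledges 0, payoff 137): pledging 40 → total 200, payoff 97. No gain.
Lab 5 (pledges 0, payoff 137): pledging 80 → total 240, payoff 57. No gain.
Lab 6 (pledges 50, payoff 87): dropping to 0 → total 110, payoff 0. No gain.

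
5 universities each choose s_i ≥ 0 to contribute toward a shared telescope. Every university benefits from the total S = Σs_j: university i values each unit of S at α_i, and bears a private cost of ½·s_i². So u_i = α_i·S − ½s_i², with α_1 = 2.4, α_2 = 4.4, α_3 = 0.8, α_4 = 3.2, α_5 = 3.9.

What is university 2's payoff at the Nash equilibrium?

55

University i's FOC: ∂u_i/∂s_i = α_i − s_i = 0, so s_i* = α_i.
NE contributions = (2.4, 4.4, 0.8, 3.2, 3.9); S = 14.7.
u_2 = α_2·S − ½·(s_2)² = 4.4·14.7 − ½·4.4² = 55.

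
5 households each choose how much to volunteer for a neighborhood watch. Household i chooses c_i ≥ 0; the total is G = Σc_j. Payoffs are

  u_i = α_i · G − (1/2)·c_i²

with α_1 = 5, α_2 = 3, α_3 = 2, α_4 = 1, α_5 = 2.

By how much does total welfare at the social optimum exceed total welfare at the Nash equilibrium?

Household i's FOC: ∂u_i/∂c_i = α_i − c_i = 0, so c_i* = α_i.
NE contributions = (5, 3, 2, 1, 2); G = 13.
W^NE = (Σα)·G − ½Σα_i² = 13² − ½·43 = 147.5.
Planner sets c_i = Σα_j = 13 for every i, so G^SO = 5·13 = 65.
W^SO = (Σα)·G^SO − ½·5·(Σα)² = (5/2)·13² = 422.5.
Deadweight loss = W^SO − W^NE = 275.

275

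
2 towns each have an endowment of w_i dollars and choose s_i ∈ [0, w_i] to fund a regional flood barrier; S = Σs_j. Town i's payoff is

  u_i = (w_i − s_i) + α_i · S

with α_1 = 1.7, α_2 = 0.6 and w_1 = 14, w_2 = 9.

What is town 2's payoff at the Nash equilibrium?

17.4

∂u_i/∂s_i = α_i − 1, so town i contributes w_i if α_i > 1, else 0.
α_i > 1 for i ∈ {1}; NE contributions (14, 0), S = 14.
u_2 = (9 − 0) + 0.6·14 = 17.4.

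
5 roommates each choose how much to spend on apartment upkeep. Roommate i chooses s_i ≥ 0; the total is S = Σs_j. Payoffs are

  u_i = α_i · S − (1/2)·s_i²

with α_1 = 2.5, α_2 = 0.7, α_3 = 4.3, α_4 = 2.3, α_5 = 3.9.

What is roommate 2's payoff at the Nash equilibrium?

9.345

Roommate i's FOC: ∂u_i/∂s_i = α_i − s_i = 0, so s_i* = α_i.
NE contributions = (2.5, 0.7, 4.3, 2.3, 3.9); S = 13.7.
u_2 = α_2·S − ½·(s_2)² = 0.7·13.7 − ½·0.7² = 9.345.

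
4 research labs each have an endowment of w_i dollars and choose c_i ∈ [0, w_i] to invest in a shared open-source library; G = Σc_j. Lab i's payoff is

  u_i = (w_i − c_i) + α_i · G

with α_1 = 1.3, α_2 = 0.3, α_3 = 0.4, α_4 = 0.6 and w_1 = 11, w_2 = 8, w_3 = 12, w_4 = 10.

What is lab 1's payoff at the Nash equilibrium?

14.3

∂u_i/∂c_i = α_i − 1, so lab i contributes w_i if α_i > 1, else 0.
α_i > 1 for i ∈ {1}; NE contributions (11, 0, 0, 0), G = 11.
u_1 = (11 − 11) + 1.3·11 = 14.3.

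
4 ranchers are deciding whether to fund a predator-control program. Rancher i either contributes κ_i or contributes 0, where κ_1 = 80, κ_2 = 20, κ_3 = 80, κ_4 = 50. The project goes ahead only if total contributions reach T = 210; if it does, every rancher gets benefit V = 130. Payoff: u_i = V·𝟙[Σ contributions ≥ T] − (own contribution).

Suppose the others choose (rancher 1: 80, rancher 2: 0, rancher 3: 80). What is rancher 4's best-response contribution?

50

Others' total = 160. Contributing 50 brings total to 210 ≥ 210: gain V − κ_4 = 80.
Best response: 50.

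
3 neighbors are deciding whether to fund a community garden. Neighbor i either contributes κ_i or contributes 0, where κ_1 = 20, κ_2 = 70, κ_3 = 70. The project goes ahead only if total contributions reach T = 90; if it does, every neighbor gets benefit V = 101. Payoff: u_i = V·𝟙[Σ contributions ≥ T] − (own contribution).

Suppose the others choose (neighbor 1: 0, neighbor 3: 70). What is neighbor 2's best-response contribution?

Others' total = 70. Contributing 70 brings total to 140 ≥ 90: gain V − κ_2 = 31.
Best response: 70.

70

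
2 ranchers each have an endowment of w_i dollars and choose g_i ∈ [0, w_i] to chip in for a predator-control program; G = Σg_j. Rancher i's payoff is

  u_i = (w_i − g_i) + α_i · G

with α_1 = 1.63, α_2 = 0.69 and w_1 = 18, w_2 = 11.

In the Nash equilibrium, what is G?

∂u_i/∂g_i = α_i − 1, so rancher i contributes w_i if α_i > 1, else 0.
α_i > 1 for i ∈ {1}; NE contributions (18, 0), G = 18.

18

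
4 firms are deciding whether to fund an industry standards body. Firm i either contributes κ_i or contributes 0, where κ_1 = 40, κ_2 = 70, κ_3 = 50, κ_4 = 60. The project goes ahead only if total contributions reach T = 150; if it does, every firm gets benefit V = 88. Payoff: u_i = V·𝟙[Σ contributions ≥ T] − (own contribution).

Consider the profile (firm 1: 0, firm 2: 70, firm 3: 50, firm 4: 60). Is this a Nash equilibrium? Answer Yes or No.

Total = 180 ≥ 150: provided.
Firm 1 (pledges 0, payoff 88): pledging 40 → total 220, payoff 48. No gain.
Firm 2 (pledges 70, payoff 18): dropping to 0 → total 110, payoff 0. No gain.
Firm 3 (pledges 50, payoff 38): dropping to 0 → total 130, payoff 0. No gain.
Firm 4 (pledges 60, payoff 28): dropping to 0 → total 120, payoff 0. No gain.

Yes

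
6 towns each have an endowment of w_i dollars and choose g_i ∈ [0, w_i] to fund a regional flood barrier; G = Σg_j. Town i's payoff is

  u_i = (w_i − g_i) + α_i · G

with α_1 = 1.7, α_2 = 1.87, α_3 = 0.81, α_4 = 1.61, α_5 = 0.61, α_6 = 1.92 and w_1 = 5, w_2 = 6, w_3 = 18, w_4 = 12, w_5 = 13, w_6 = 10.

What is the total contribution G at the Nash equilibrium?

∂u_i/∂g_i = α_i − 1, so town i contributes w_i if α_i > 1, else 0.
α_i > 1 for i ∈ {1, 2, 4, 6}; NE contributions (5, 6, 0, 12, 0, 10), G = 33.

33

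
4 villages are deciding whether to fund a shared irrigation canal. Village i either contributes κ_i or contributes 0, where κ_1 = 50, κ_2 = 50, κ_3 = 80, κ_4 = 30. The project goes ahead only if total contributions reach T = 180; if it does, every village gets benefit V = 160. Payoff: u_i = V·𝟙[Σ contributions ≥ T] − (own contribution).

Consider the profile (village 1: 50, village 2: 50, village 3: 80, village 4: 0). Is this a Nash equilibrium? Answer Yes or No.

Total = 180 ≥ 180: provided.
Village 1 (pledges 50, payoff 110): dropping to 0 → total 130, payoff 0. No gain.
Village 2 (pledges 50, payoff 110): dropping to 0 → total 130, payoff 0. No gain.
Village 3 (pledges 80, payoff 80): dropping to 0 → total 100, payoff 0. No gain.
Village 4 (pledges 0, payoff 160): pledging 30 → total 210, payoff 130. No gain.

Yes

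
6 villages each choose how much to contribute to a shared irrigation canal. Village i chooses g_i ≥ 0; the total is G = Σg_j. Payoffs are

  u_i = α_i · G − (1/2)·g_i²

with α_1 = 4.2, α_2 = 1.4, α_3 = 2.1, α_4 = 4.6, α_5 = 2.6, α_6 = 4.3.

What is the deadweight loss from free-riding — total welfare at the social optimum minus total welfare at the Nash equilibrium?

772.49

Village i's FOC: ∂u_i/∂g_i = α_i − g_i = 0, so g_i* = α_i.
NE contributions = (4.2, 1.4, 2.1, 4.6, 2.6, 4.3); G = 19.2.
W^NE = (Σα)·G − ½Σα_i² = 19.2² − ½·70.42 = 333.43.
Planner sets g_i = Σα_j = 19.2 for every i, so G^SO = 6·19.2 = 115.2.
W^SO = (Σα)·G^SO − ½·6·(Σα)² = (6/2)·19.2² = 1105.92.
Deadweight loss = W^SO − W^NE = 772.49.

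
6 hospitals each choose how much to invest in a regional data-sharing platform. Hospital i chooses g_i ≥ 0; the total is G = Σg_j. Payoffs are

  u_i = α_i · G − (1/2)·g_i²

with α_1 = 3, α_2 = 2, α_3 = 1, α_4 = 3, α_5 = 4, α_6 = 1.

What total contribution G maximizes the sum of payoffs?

Planner FOC: ∂(Σu_j)/∂g_i = (Σα_j) − g_i = 0, so g_i^SO = Σα_j = 14 for every i; G^SO = 84.

84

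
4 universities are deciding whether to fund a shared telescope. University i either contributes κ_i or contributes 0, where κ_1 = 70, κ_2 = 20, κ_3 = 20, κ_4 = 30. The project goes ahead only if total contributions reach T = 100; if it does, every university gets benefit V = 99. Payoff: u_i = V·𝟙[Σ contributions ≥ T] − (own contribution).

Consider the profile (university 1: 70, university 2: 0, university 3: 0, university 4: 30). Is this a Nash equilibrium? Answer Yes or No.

Total = 100 ≥ 100: provided.
University 1 (pledges 70, payoff 29): dropping to 0 → total 30, payoff 0. No gain.
University 2 (pledges 0, payoff 99): pledging 20 → total 120, payoff 79. No gain.
University 3 (pledges 0, payoff 99): pledging 20 → total 120, payoff 79. No gain.
University 4 (pledges 30, payoff 69): dropping to 0 → total 70, payoff 0. No gain.

Yes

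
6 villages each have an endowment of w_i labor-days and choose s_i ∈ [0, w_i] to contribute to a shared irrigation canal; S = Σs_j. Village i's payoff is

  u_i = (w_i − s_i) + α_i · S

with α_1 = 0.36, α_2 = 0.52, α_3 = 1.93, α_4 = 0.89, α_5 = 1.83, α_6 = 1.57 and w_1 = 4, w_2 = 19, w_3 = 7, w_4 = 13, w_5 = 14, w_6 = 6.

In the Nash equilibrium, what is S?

27

∂u_i/∂s_i = α_i − 1, so village i contributes w_i if α_i > 1, else 0.
α_i > 1 for i ∈ {3, 5, 6}; NE contributions (0, 0, 7, 0, 14, 6), S = 27.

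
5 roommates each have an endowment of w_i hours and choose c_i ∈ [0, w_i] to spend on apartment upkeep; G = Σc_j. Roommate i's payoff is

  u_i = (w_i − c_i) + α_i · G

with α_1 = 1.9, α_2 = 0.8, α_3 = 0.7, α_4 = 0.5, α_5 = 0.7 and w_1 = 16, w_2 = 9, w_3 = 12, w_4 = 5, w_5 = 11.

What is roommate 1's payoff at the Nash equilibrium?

∂u_i/∂c_i = α_i − 1, so roommate i contributes w_i if α_i > 1, else 0.
α_i > 1 for i ∈ {1}; NE contributions (16, 0, 0, 0, 0), G = 16.
u_1 = (16 − 16) + 1.9·16 = 30.4.

30.4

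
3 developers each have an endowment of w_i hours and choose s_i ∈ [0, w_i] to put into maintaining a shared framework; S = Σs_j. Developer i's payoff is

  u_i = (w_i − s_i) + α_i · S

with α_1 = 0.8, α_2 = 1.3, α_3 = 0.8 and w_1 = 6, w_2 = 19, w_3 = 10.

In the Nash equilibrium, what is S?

19

∂u_i/∂s_i = α_i − 1, so developer i contributes w_i if α_i > 1, else 0.
α_i > 1 for i ∈ {2}; NE contributions (0, 19, 0), S = 19.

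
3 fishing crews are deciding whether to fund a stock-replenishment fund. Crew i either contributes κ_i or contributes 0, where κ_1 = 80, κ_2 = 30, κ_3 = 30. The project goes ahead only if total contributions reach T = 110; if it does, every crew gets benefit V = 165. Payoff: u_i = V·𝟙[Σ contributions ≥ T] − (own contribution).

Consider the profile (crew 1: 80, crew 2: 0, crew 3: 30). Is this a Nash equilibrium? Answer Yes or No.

Yes

Total = 110 ≥ 110: provided.
Crew 1 (pledges 80, payoff 85): dropping to 0 → total 30, payoff 0. No gain.
Crew 2 (pledges 0, payoff 165): pledging 30 → total 140, payoff 135. No gain.
Crew 3 (pledges 30, payoff 135): dropping to 0 → total 80, payoff 0. No gain.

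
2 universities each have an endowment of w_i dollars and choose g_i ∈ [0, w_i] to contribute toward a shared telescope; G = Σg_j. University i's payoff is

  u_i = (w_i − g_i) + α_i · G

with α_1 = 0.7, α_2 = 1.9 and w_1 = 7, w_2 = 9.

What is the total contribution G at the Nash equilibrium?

9

∂u_i/∂g_i = α_i − 1, so university i contributes w_i if α_i > 1, else 0.
α_i > 1 for i ∈ {2}; NE contributions (0, 9), G = 9.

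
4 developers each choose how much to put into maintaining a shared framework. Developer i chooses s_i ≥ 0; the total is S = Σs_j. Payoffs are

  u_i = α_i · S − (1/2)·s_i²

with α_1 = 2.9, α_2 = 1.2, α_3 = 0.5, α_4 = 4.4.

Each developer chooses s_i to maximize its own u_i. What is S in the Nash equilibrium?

Developer i's FOC: ∂u_i/∂s_i = α_i − s_i = 0, so s_i* = α_i.
NE contributions = (2.9, 1.2, 0.5, 4.4); S = 9.

9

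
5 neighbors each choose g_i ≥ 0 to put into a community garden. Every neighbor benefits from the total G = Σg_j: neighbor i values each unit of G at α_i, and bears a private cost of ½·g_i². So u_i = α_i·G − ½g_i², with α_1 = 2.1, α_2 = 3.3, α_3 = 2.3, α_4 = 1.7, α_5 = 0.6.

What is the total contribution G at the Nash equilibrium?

10

Neighbor i's FOC: ∂u_i/∂g_i = α_i − g_i = 0, so g_i* = α_i.
NE contributions = (2.1, 3.3, 2.3, 1.7, 0.6); G = 10.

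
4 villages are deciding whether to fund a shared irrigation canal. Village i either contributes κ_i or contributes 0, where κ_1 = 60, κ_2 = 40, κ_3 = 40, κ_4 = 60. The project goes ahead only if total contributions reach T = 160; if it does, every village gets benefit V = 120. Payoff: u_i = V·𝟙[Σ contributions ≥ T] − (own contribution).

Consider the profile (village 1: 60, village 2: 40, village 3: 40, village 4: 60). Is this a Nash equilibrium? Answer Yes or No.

No

Total = 200 ≥ 160: provided.
Village 1 (pledges 60, payoff 60): dropping to 0 → total 140, payoff 0. No gain.
Village 2 (pledges 40, payoff 80): dropping to 0 → total 160, payoff 120. Profitable deviation.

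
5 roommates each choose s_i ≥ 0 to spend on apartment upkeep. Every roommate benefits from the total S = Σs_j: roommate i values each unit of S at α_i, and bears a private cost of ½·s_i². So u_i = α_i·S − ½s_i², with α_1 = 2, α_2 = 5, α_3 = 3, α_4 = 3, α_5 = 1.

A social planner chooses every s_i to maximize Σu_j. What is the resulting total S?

70

Planner FOC: ∂(Σu_j)/∂s_i = (Σα_j) − s_i = 0, so s_i^SO = Σα_j = 14 for every i; S^SO = 70.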